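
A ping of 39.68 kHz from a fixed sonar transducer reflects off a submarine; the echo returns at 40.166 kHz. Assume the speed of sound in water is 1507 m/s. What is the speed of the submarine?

9.2 m/s

Double Doppler shift off a moving reflector: f₂ = f₀ · (v + u)/(v − u) (u > 0 toward emitter).
Rearranging, u = v · (f₂ − f₀)/(f₂ + f₀) = 1507 × 0.486/79.846 ≈ 9.2 m/s.
So the submarine is moving at 9.2 m/s toward the emitter.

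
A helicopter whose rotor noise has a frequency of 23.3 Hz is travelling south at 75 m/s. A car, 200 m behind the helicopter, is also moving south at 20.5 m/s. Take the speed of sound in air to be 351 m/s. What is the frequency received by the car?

The car is behind, so the helicopter is moving away from it while the car is moving toward the helicopter.
Both move, so f' = f · (v + v_o)/(v + v_s).
f' = 23.3 × (351 + 20.5)/(351 + 75) = 23.3 × 371.5/426 ≈ 20.3 Hz.

20.3 Hz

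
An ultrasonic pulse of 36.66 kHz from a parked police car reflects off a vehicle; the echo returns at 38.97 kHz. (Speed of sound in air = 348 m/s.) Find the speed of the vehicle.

10.6 m/s

Double Doppler shift off a moving reflector: f₂ = f₀ · (v + u)/(v − u) (u > 0 toward emitter).
Rearranging, u = v · (f₂ − f₀)/(f₂ + f₀) = 348 × 2.31/75.63 ≈ 10.6 m/s.
So the vehicle is moving at 10.6 m/s toward the emitter.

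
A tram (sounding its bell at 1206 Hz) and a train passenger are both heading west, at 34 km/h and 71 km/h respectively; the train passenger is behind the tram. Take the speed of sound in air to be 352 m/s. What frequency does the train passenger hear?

1240 Hz

34 km/h = 9.444 m/s; 71 km/h = 19.72 m/s.
The train passenger is behind, so the tram is moving away from it while the train passenger is moving toward the tram.
Both move, so f' = f · (v + v_o)/(v + v_s).
f' = 1206 × (352 + 19.72)/(352 + 9.444) = 1206 × 371.72/361.44 ≈ 1240 Hz.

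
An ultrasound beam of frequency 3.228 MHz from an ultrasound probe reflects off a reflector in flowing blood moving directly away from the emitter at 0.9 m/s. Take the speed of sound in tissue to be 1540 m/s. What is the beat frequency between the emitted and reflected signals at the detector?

3771 Hz

At the reflector in flowing blood (a moving observer), f₁ = f₀ · (v − u)/v = 3.228 × 1539.1/1540 ≈ 3.22611 MHz.
On reflection it acts as a source moving away from the stationary detector: f₂ = f₁ · v/(v + u) = 3.22611 × 1540/1540.9 ≈ 3.22423 MHz.
Equivalently f₂ = f₀ · (v − u)/(v + u).
Beat frequency (with f₀ = 3228000 Hz): |f₂ − f₀| = 2u·f₀/(v + u) = 2 × 0.9 × 3228000/1540.9 ≈ 3771 Hz.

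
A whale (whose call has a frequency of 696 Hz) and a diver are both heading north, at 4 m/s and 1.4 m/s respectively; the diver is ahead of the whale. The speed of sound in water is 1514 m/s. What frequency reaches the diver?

The diver is ahead, so the whale is moving toward it while the diver is moving away from the whale.
General Doppler shift: f' = f · (v − v_o)/(v − v_s).
f' = 696 × (1514 − 1.4)/(1514 − 4) = 696 × 1512.6/1510 ≈ 697 Hz.

697 Hz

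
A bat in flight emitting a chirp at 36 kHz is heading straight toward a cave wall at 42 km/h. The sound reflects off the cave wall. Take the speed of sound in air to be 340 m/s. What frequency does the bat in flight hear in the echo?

38.6 kHz

42 km/h = 11.67 m/s.
The cave wall receives the sound from a moving source: f₁ = f₀ · v/(v − v_e) = 36 × 340/328.33 ≈ 37.3 kHz.
On the return leg the bat in flight is a moving observer: f₂ = f₁ · (v + v_e)/v = 37.3 × 351.67/340 ≈ 38.6 kHz.
Equivalently f₂ = f₀ · (v + v_e)/(v − v_e).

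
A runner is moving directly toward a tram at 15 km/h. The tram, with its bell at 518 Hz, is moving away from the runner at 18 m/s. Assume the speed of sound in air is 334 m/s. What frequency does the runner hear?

498 Hz

15 km/h = 4.167 m/s.
With source receding and observer approaching, f' = f · (v + v_o)/(v + v_s).
f' = 518 × (334 + 4.167)/(334 + 18) = 518 × 338.17/352 ≈ 498 Hz.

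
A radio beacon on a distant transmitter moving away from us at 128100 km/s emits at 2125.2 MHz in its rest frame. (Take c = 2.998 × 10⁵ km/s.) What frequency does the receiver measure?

β = v/c = 128100/299800 = 0.4273.
Relativistic Doppler for frequency: f' = f₀ · √((1 − β)/(1 + β)).
f' = 2125.2 × √(0.5727/1.4273) = 2125.2 × 0.63345 ≈ 1346.2 MHz.

1346.2 MHz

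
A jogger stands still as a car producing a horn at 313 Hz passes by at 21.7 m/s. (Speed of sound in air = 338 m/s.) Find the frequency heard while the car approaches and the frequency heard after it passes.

Approaching: f₁ = f · v/(v − v_s) = 313 × 338/316.3 ≈ 334 Hz.
Receding: f₂ = f · v/(v + v_s) = 313 × 338/359.7 ≈ 294 Hz.

334 Hz approaching; 294 Hz receding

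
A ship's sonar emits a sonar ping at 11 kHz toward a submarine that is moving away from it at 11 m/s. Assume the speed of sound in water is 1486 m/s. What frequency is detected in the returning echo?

The submarine first receives the wave as a moving observer: f₁ = f₀ · (v − u)/v = 11 × (1486 − 11)/1486 ≈ 10.92 kHz.
The reflection then acts as a moving source: f₂ = f₁ · v/(v + u) ≈ 10.84 kHz.
Equivalently f₂ = f₀ · (v − u)/(v + u).

10.84 kHz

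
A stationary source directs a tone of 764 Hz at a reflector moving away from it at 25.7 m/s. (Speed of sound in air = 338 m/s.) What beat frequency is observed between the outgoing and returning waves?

At the reflector (a moving observer), f₁ = f₀ · (v − u)/v = 764 × 312.3/338 ≈ 705.9 Hz.
The reflection then acts as a moving source: f₂ = f₁ · v/(v + u) ≈ 656.0 Hz.
Equivalently f₂ = f₀ · (v − u)/(v + u).
Beat frequency: |f₂ − f₀| = 2u·f₀/(v + u) = 2 × 25.7 × 764/363.7 ≈ 108 Hz.

108 Hz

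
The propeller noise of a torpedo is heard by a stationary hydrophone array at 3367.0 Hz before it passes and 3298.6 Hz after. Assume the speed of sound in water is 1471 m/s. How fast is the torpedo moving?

f₁/f₂ = (v + v_s)/(v − v_s), so v_s = v · (f₁ − f₂)/(f₁ + f₂).
v_s = 1471 × (3367.0 − 3298.6)/(3367.0 + 3298.6) = 1471 × 68.4/6665.6 ≈ 15.1 m/s.

15.1 m/s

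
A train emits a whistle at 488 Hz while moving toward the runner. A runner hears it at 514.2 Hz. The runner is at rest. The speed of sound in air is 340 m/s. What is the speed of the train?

f' = f · v/(v − v_s) ⇒ v_s = v · |1 − f/f'|.
v_s = 340 × |1 − 488/514.2| = 340 × 0.05095 ≈ 17.3 m/s.

17.3 m/s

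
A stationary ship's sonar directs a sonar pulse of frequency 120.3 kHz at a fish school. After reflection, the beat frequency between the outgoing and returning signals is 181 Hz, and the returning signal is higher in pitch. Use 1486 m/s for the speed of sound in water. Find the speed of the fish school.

1.12 m/s

Double Doppler shift off a moving reflector: f₂ = f₀ · (v + u)/(v − u) (u > 0 toward emitter).
Returning signal is higher, so f₂ = f₀ + Δf = 120300 + 181 = 120481 Hz.
Rearranging, u = v · (f₂ − f₀)/(f₂ + f₀) = 1486 × 181/240781 ≈ 1.12 m/s.
So the fish school is moving at 1.12 m/s toward the emitter.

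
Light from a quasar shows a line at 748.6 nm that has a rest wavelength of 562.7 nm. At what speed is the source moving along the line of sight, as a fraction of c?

λ'/λ₀ = 1.3304 > 1 (redshift), so the source is receding.
λ'/λ₀ = √((1 + β)/(1 − β)) for a receding source ⇒ β = (r² − 1)/(r² + 1) with r = λ'/λ₀.
β = (1.7699 − 1)/(1.7699 + 1) ≈ 0.278.

0.278c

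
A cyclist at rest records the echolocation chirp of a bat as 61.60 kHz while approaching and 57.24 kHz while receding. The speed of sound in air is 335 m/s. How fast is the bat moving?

12.3 m/s

f₁/f₂ = (v + v_s)/(v − v_s), so v_s = v · (f₁ − f₂)/(f₁ + f₂).
v_s = 335 × (61.60 − 57.24)/(61.60 + 57.24) = 335 × 4.36/118.84 ≈ 12.3 m/s.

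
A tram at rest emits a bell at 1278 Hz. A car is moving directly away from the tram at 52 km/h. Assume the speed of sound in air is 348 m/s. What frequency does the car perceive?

1225 Hz

52 km/h = 14.44 m/s.
Moving observer, stationary source: f' = f · (v − v_o)/v.
f' = 1278 × (348 − 14.44)/348 = 1278 × 333.56/348 ≈ 1225 Hz.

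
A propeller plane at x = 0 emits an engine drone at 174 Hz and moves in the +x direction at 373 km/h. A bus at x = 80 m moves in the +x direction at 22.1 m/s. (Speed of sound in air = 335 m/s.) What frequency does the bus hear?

373 km/h = 103.6 m/s.
The observer lies on the +x side, so the source is heading toward the observer and the observer is heading away from the source.
Both move, so f' = f · (v − v_o)/(v − v_s).
f' = 174 × (335 − 22.1)/(335 − 103.6) = 174 × 312.9/231.39 ≈ 235 Hz.

235 Hz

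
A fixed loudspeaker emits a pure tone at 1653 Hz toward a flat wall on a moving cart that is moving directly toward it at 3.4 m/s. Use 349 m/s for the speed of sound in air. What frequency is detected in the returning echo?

1686 Hz

At the flat wall on a moving cart (a moving observer), f₁ = f₀ · (v + u)/v = 1653 × 352.4/349 ≈ 1669 Hz.
The reflection then acts as a moving source: f₂ = f₁ · v/(v − u) ≈ 1686 Hz.
Equivalently f₂ = f₀ · (v + u)/(v − u).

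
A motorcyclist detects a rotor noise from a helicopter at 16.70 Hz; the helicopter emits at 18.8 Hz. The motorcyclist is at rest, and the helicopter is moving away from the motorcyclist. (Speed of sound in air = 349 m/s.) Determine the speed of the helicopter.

f' = f · v/(v + v_s) ⇒ v_s = v · |1 − f/f'|.
v_s = 349 × |1 − 18.8/16.70| = 349 × 0.1257 ≈ 44 m/s.

44 m/s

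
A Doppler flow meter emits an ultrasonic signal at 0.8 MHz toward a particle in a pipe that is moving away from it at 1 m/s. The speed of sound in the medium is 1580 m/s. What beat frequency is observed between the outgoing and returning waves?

1012 Hz

The particle in a pipe first receives the wave as a moving observer: f₁ = f₀ · (v − u)/v = 0.8 × (1580 − 1)/1580 ≈ 0.799494 MHz.
On reflection it acts as a source moving away from the stationary detector: f₂ = f₁ · v/(v + u) = 0.799494 × 1580/1581 ≈ 0.798988 MHz.
Equivalently f₂ = f₀ · (v − u)/(v + u).
Beat frequency (with f₀ = 800000 Hz): |f₂ − f₀| = 2u·f₀/(v + u) = 2 × 1 × 800000/1581 ≈ 1012 Hz.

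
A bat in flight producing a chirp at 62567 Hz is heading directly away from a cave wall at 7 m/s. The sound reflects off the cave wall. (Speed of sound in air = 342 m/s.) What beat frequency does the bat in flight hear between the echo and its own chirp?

The cave wall receives the sound from a moving source: f₁ = f₀ · v/(v + v_e) = 62567 × 342/349 ≈ 61312 Hz.
On the return leg the bat in flight is a moving observer: f₂ = f₁ · (v − v_e)/v = 61312 × 335/342 ≈ 60057 Hz.
Equivalently f₂ = f₀ · (v − v_e)/(v + v_e).
Beat against the emitted tone: |f₂ − f₀| = 2v_e·f₀/(v + v_e) = 2 × 7 × 62567/349 ≈ 2510 Hz.

2510 Hz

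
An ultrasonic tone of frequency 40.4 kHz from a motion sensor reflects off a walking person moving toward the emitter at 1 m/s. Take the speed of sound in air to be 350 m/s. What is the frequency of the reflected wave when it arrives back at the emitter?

At the walking person (a moving observer), f₁ = f₀ · (v + u)/v = 40.4 × 351/350 ≈ 40.5 kHz.
The reflection then acts as a moving source: f₂ = f₁ · v/(v − u) ≈ 40.6 kHz.
Equivalently f₂ = f₀ · (v + u)/(v − u).

40.6 kHz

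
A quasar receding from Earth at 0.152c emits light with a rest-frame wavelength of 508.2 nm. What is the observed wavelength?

592.3 nm

Relativistic Doppler for wavelength: λ' = λ₀ · √((1 + β)/(1 − β)).
λ' = 508.2 × √(1.1520/0.8480) = 508.2 × 1.16554 ≈ 592.3 nm.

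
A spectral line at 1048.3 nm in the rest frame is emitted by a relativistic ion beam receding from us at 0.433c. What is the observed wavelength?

1666.5 nm

Relativistic Doppler for wavelength: λ' = λ₀ · √((1 + β)/(1 − β)).
λ' = 1048.3 × √(1.4330/0.5670) = 1048.3 × 1.58976 ≈ 1666.5 nm.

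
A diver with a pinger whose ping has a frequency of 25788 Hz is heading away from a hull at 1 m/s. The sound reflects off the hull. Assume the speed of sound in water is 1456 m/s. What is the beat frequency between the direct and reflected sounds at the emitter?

35.4 Hz

The hull receives the sound from a moving source: f₁ = f₀ · v/(v + v_e) = 25788 × 1456/1457 ≈ 25770.3 Hz.
On the return leg the diver with a pinger is a moving observer: f₂ = f₁ · (v − v_e)/v = 25770.3 × 1455/1456 ≈ 25752.6 Hz.
Beat against the emitted tone: |f₂ − f₀| = 2v_e·f₀/(v + v_e) = 2 × 1 × 25788/1457 ≈ 35.4 Hz.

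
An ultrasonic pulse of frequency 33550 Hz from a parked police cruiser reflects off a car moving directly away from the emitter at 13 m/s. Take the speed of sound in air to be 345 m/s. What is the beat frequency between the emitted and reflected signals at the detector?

2437 Hz

At the car (a moving observer), f₁ = f₀ · (v − u)/v = 33550 × 332/345 ≈ 32286 Hz.
The reflection then acts as a moving source: f₂ = f₁ · v/(v + u) ≈ 31113 Hz.
Beat frequency: |f₂ − f₀| = 2u·f₀/(v + u) = 2 × 13 × 33550/358 ≈ 2437 Hz.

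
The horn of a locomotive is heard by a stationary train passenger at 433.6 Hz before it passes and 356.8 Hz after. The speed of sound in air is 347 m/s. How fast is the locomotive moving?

f₁/f₂ = (v + v_s)/(v − v_s), so v_s = v · (f₁ − f₂)/(f₁ + f₂).
v_s = 347 × (433.6 − 356.8)/(433.6 + 356.8) = 347 × 76.8/790.4 ≈ 34 m/s.

34 m/s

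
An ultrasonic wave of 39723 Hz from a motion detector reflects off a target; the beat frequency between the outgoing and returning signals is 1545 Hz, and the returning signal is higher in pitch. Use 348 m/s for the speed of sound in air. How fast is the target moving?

6.6 m/s

Double Doppler shift off a moving reflector: f₂ = f₀ · (v + u)/(v − u) (u > 0 toward emitter).
Returning signal is higher, so f₂ = f₀ + Δf = 39723 + 1545 = 41268 Hz.
Rearranging, u = v · (f₂ − f₀)/(f₂ + f₀) = 348 × 1545/80991 ≈ 6.6 m/s.
So the target is moving at 6.6 m/s toward the emitter.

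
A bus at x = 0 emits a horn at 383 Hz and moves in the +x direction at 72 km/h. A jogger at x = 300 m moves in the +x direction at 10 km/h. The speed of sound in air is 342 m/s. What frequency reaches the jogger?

72 km/h = 20 m/s; 10 km/h = 2.778 m/s.
The observer lies on the +x side, so the source is heading toward the observer and the observer is heading away from the source.
General Doppler shift: f' = f · (v − v_o)/(v − v_s).
f' = 383 × (342 − 2.778)/(342 − 20) = 383 × 339.22/322 ≈ 403 Hz.

403 Hz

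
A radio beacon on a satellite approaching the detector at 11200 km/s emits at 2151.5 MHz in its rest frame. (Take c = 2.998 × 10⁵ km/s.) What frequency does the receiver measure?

2233.4 MHz

β = v/c = 11200/299800 = 0.0374.
Relativistic Doppler for frequency: f' = f₀ · √((1 + β)/(1 − β)).
f' = 2151.5 × √(1.0374/0.9626) = 2151.5 × 1.03808 ≈ 2233.4 MHz.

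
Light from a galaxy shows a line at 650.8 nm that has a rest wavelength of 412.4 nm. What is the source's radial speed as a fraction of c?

0.427c

λ'/λ₀ = 1.5781 > 1 (redshift), so the source is receding.
λ'/λ₀ = √((1 + β)/(1 − β)) for a receding source ⇒ β = (r² − 1)/(r² + 1) with r = λ'/λ₀.
β = (2.4903 − 1)/(2.4903 + 1) ≈ 0.427.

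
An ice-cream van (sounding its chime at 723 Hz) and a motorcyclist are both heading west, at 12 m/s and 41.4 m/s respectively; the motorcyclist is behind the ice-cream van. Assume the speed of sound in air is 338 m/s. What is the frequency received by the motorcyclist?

The motorcyclist is behind, so the ice-cream van is moving away from it while the motorcyclist is moving toward the ice-cream van.
Both move, so f' = f · (v + v_o)/(v + v_s).
f' = 723 × (338 + 41.4)/(338 + 12) = 723 × 379.4/350 ≈ 784 Hz.

784 Hz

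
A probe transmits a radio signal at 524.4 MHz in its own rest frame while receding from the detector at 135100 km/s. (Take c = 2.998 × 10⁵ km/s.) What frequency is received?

β = v/c = 135100/299800 = 0.4506.
Relativistic Doppler for frequency: f' = f₀ · √((1 − β)/(1 + β)).
f' = 524.4 × √(0.5494/1.4506) = 524.4 × 0.61539 ≈ 322.7 MHz.

322.7 MHz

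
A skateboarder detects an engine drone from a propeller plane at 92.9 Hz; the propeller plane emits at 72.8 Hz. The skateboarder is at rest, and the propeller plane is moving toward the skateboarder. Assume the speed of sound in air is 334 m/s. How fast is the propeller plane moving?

72 m/s

f' = f · v/(v − v_s) ⇒ v_s = v · |1 − f/f'|.
v_s = 334 × |1 − 72.8/92.9| = 334 × 0.2164 ≈ 72 m/s.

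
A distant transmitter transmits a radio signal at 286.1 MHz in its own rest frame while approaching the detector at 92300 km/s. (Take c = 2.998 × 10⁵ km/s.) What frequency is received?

β = v/c = 92300/299800 = 0.3079.
Relativistic Doppler for frequency: f' = f₀ · √((1 + β)/(1 − β)).
f' = 286.1 × √(1.3079/0.6921) = 286.1 × 1.37464 ≈ 393.3 MHz.

393.3 MHz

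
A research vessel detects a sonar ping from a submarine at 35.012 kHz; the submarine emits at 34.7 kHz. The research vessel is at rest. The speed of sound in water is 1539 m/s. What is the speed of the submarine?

13.7 m/s

f' > f, so the submarine is approaching.
f' = f · v/(v − v_s) ⇒ v_s = v · |1 − f/f'|.
v_s = 1539 × |1 − 34.7/35.012| = 1539 × 0.008911 ≈ 13.7 m/s.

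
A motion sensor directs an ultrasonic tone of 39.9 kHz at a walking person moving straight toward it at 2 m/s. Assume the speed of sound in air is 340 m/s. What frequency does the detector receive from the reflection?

The walking person first receives the wave as a moving observer: f₁ = f₀ · (v + u)/v = 39.9 × (340 + 2)/340 ≈ 40.1 kHz.
On reflection it acts as a source moving toward the stationary detector: f₂ = f₁ · v/(v − u) = 40.1 × 340/338 ≈ 40.4 kHz.
Equivalently f₂ = f₀ · (v + u)/(v − u).

40.4 kHz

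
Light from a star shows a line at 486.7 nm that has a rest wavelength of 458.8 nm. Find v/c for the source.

0.059

λ'/λ₀ = 1.0608 > 1 (redshift), so the source is receding.
λ'/λ₀ = √((1 + β)/(1 − β)) for a receding source ⇒ β = (r² − 1)/(r² + 1) with r = λ'/λ₀.
β = (1.1253 − 1)/(1.1253 + 1) ≈ 0.059.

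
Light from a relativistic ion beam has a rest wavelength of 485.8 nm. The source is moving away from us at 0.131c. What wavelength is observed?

554.2 nm

Relativistic Doppler for wavelength: λ' = λ₀ · √((1 + β)/(1 − β)).
λ' = 485.8 × √(1.1310/0.8690) = 485.8 × 1.14083 ≈ 554.2 nm.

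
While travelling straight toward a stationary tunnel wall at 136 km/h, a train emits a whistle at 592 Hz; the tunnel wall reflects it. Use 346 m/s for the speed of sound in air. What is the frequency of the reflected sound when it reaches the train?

737 Hz

136 km/h = 37.78 m/s.
The tunnel wall receives the sound from a moving source: f₁ = f₀ · v/(v − v_e) = 592 × 346/308.22 ≈ 665 Hz.
On the return leg the train is a moving observer: f₂ = f₁ · (v + v_e)/v = 665 × 383.78/346 ≈ 737 Hz.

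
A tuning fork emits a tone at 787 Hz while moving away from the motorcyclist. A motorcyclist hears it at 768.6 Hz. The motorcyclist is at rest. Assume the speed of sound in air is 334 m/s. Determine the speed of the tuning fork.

8.0 m/s

f' = f · v/(v + v_s) ⇒ v_s = v · |1 − f/f'|.
v_s = 334 × |1 − 787/768.6| = 334 × 0.02394 ≈ 8.0 m/s.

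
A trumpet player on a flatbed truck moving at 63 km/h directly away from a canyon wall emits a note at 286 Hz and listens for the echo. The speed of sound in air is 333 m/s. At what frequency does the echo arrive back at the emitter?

63 km/h = 17.5 m/s.
The canyon wall receives the sound from a moving source: f₁ = f₀ · v/(v + v_e) = 286 × 333/350.5 ≈ 272 Hz.
On the return leg the trumpet player on a flatbed truck is a moving observer: f₂ = f₁ · (v − v_e)/v = 272 × 315.5/333 ≈ 257 Hz.

257 Hz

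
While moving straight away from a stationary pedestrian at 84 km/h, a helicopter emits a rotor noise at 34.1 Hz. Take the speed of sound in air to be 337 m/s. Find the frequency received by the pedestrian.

84 km/h = 23.33 m/s.
With the source moving away from a stationary observer, f' = f · v/(v + v_s).
f' = 34.1 × 337/(337 + 23.33) = 34.1 × 337/360.3 ≈ 31.9 Hz.

31.9 Hz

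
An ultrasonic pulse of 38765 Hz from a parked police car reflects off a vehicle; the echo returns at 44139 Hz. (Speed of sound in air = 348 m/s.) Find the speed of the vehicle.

Double Doppler shift off a moving reflector: f₂ = f₀ · (v + u)/(v − u) (u > 0 toward emitter).
Rearranging, u = v · (f₂ − f₀)/(f₂ + f₀) = 348 × 5374/82904 ≈ 22.6 m/s.
So the vehicle is moving at 22.6 m/s toward the emitter.

22.6 m/s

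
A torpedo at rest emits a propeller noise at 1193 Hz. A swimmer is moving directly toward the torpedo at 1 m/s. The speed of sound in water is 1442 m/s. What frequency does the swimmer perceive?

Moving observer, stationary source: f' = f · (v + v_o)/v.
f' = 1193 × (1442 + 1)/1442 = 1193 × 1443/1442 ≈ 1194 Hz.

1194 Hz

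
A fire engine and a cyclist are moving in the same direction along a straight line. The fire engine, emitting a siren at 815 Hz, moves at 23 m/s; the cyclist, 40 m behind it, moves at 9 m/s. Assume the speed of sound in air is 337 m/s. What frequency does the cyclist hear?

783 Hz

The cyclist is behind, so the fire engine is moving away from it while the cyclist is moving toward the fire engine.
With source receding and observer approaching, f' = f · (v + v_o)/(v + v_s).
f' = 815 × (337 + 9)/(337 + 23) = 815 × 346/360 ≈ 783 Hz.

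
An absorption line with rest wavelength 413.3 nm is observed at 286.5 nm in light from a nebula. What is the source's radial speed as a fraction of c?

0.351

λ'/λ₀ = 0.6932 < 1 (blueshift), so the source is approaching.
λ'/λ₀ = √((1 − β)/(1 + β)) for an approaching source ⇒ β = (1 − r²)/(1 + r²) with r = λ'/λ₀.
β = (1 − 0.4805)/(1 + 0.4805) ≈ 0.351.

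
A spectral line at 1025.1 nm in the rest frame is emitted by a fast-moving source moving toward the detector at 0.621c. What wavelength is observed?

Relativistic Doppler for wavelength: λ' = λ₀ · √((1 − β)/(1 + β)).
λ' = 1025.1 × √(0.3790/1.6210) = 1025.1 × 0.48354 ≈ 495.7 nm.

495.7 nm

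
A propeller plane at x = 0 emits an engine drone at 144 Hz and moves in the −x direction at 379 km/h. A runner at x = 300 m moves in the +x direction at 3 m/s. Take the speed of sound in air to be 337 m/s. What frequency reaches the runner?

379 km/h = 105.3 m/s.
The observer lies on the +x side, so the source is heading away from the observer and the observer is heading away from the source.
With source receding and observer receding, f' = f · (v − v_o)/(v + v_s).
f' = 144 × (337 − 3)/(337 + 105.3) = 144 × 334/442.28 ≈ 109 Hz.

109 Hz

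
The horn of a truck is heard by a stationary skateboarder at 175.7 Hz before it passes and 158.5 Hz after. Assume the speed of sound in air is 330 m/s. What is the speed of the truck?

f₁/f₂ = (v + v_s)/(v − v_s), so v_s = v · (f₁ − f₂)/(f₁ + f₂).
v_s = 330 × (175.7 − 158.5)/(175.7 + 158.5) = 330 × 17.2/334.2 ≈ 17.0 m/s.

17.0 m/s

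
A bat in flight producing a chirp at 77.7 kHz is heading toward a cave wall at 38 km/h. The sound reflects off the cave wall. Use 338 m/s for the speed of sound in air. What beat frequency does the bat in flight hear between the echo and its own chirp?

38 km/h = 10.56 m/s.
The cave wall receives the sound from a moving source: f₁ = f₀ · v/(v − v_e) = 77.7 × 338/327.44 ≈ 80.20 kHz.
On the return leg the bat in flight is a moving observer: f₂ = f₁ · (v + v_e)/v = 80.20 × 348.56/338 ≈ 82.71 kHz.
Equivalently f₂ = f₀ · (v + v_e)/(v − v_e).
Beat against the emitted tone (with f₀ = 77700 Hz): |f₂ − f₀| = 2v_e·f₀/(v − v_e) = 2 × 10.56 × 77700/327.44 ≈ 5010 Hz.

5010 Hz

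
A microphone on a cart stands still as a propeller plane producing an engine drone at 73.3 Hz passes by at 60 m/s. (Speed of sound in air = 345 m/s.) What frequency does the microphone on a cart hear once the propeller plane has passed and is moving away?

Receding: f₂ = f · v/(v + v_s) = 73.3 × 345/405 ≈ 62 Hz.

62 Hz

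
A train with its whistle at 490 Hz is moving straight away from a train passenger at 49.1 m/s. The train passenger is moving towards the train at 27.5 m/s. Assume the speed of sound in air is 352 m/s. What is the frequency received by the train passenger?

464 Hz

Both move, so f' = f · (v + v_o)/(v + v_s).
f' = 490 × (352 + 27.5)/(352 + 49.1) = 490 × 379.5/401.1 ≈ 464 Hz.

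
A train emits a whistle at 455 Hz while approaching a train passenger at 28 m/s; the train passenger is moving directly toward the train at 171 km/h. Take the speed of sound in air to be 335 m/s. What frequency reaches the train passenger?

567 Hz

171 km/h = 47.5 m/s.
With source approaching and observer approaching, f' = f · (v + v_o)/(v − v_s).
f' = 455 × (335 + 47.5)/(335 − 28) = 455 × 382.5/307 ≈ 567 Hz.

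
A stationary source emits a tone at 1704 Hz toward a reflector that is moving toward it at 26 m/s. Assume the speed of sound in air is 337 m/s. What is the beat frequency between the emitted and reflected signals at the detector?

At the reflector (a moving observer), f₁ = f₀ · (v + u)/v = 1704 × 363/337 ≈ 1835 Hz.
The reflection then acts as a moving source: f₂ = f₁ · v/(v − u) ≈ 1989 Hz.
Equivalently f₂ = f₀ · (v + u)/(v − u).
Beat frequency: |f₂ − f₀| = 2u·f₀/(v − u) = 2 × 26 × 1704/311 ≈ 285 Hz.

285 Hz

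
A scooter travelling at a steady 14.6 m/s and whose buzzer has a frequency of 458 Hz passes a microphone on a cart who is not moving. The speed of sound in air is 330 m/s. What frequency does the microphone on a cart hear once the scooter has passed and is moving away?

Receding: f₂ = f · v/(v + v_s) = 458 × 330/344.6 ≈ 439 Hz.

439 Hz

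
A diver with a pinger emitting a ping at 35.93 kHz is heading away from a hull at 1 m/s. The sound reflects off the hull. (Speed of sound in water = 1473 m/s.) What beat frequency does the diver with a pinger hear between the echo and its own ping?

48.8 Hz

The hull receives the sound from a moving source: f₁ = f₀ · v/(v + v_e) = 35.93 × 1473/1474 ≈ 35.9056 kHz.
On the return leg the diver with a pinger is a moving observer: f₂ = f₁ · (v − v_e)/v = 35.9056 × 1472/1473 ≈ 35.8812 kHz.
Beat against the emitted tone (with f₀ = 35930 Hz): |f₂ − f₀| = 2v_e·f₀/(v + v_e) = 2 × 1 × 35930/1474 ≈ 48.8 Hz.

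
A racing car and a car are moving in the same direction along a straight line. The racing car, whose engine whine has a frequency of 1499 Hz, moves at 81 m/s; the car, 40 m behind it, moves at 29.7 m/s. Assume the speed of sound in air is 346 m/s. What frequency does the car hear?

1319 Hz

The car is behind, so the racing car is moving away from it while the car is moving toward the racing car.
Both move, so f' = f · (v + v_o)/(v + v_s).
f' = 1499 × (346 + 29.7)/(346 + 81) = 1499 × 375.7/427 ≈ 1319 Hz.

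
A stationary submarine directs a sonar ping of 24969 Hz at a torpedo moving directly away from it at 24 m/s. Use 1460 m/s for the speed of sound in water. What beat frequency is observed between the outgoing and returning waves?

808 Hz

The torpedo first receives the wave as a moving observer: f₁ = f₀ · (v − u)/v = 24969 × (1460 − 24)/1460 ≈ 24559 Hz.
On reflection it acts as a source moving away from the stationary detector: f₂ = f₁ · v/(v + u) = 24559 × 1460/1484 ≈ 24161 Hz.
Equivalently f₂ = f₀ · (v − u)/(v + u).
Beat frequency: |f₂ − f₀| = 2u·f₀/(v + u) = 2 × 24 × 24969/1484 ≈ 808 Hz.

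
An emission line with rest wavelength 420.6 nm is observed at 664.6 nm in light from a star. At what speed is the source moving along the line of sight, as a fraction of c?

0.428

λ'/λ₀ = 1.5801 > 1 (redshift), so the source is receding.
λ'/λ₀ = √((1 + β)/(1 − β)) for a receding source ⇒ β = (r² − 1)/(r² + 1) with r = λ'/λ₀.
β = (2.4968 − 1)/(2.4968 + 1) ≈ 0.428.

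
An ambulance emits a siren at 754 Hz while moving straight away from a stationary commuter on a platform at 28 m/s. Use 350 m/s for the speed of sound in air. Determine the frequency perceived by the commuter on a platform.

698 Hz

Only the source moves, away from the listener, so f' = f · v/(v + v_s).
f' = 754 × 350/(350 + 28) = 754 × 350/378 ≈ 698 Hz.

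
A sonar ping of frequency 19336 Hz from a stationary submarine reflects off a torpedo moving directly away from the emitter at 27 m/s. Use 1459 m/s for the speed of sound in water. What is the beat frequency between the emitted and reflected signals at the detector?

703 Hz

At the torpedo (a moving observer), f₁ = f₀ · (v − u)/v = 19336 × 1432/1459 ≈ 18978 Hz.
The reflection then acts as a moving source: f₂ = f₁ · v/(v + u) ≈ 18633 Hz.
Equivalently f₂ = f₀ · (v − u)/(v + u).
Beat frequency: |f₂ − f₀| = 2u·f₀/(v + u) = 2 × 27 × 19336/1486 ≈ 703 Hz.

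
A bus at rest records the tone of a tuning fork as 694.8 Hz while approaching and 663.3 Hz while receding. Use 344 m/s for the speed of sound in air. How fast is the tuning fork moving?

f₁/f₂ = (v + v_s)/(v − v_s), so v_s = v · (f₁ − f₂)/(f₁ + f₂).
v_s = 344 × (694.8 − 663.3)/(694.8 + 663.3) = 344 × 31.5/1358.1 ≈ 8.0 m/s.

8.0 m/s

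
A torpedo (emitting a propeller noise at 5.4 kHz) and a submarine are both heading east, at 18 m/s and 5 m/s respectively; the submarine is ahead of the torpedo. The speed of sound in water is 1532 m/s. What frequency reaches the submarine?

The submarine is ahead, so the torpedo is moving toward it while the submarine is moving away from the torpedo.
General Doppler shift: f' = f · (v − v_o)/(v − v_s).
f' = 5.4 × (1532 − 5)/(1532 − 18) = 5.4 × 1527/1514 ≈ 5.45 kHz.

5.45 kHz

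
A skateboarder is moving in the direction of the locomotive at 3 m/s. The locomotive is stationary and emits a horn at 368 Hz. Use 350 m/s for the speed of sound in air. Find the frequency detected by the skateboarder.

371 Hz

Moving observer, stationary source: f' = f · (v + v_o)/v.
f' = 368 × (350 + 3)/350 = 368 × 353/350 ≈ 371 Hz.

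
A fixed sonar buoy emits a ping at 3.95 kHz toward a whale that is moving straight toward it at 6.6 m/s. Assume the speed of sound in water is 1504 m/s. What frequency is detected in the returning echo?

The whale first receives the wave as a moving observer: f₁ = f₀ · (v + u)/v = 3.95 × (1504 + 6.6)/1504 ≈ 3.97 kHz.
On reflection it acts as a source moving toward the stationary detector: f₂ = f₁ · v/(v − u) = 3.97 × 1504/1497.4 ≈ 3.98 kHz.

3.98 kHz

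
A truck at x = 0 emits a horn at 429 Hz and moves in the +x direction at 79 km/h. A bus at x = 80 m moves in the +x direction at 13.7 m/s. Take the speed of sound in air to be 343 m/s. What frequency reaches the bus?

440 Hz

79 km/h = 21.94 m/s.
The observer lies on the +x side, so the source is heading toward the observer and the observer is heading away from the source.
General Doppler shift: f' = f · (v − v_o)/(v − v_s).
f' = 429 × (343 − 13.7)/(343 − 21.94) = 429 × 329.3/321.06 ≈ 440 Hz.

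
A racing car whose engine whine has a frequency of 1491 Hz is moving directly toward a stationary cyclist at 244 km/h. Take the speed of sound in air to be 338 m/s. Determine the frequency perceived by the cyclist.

1865 Hz

244 km/h = 67.78 m/s.
Only the source moves, toward the listener, so f' = f · v/(v − v_s).
f' = 1491 × 338/(338 − 67.78) = 1491 × 338/270.2 ≈ 1865 Hz.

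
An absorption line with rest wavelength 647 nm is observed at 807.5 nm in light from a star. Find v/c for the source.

0.218

λ'/λ₀ = 1.2481 > 1 (redshift), so the source is receding.
λ'/λ₀ = √((1 + β)/(1 − β)) for a receding source ⇒ β = (r² − 1)/(r² + 1) with r = λ'/λ₀.
β = (1.5577 − 1)/(1.5577 + 1) ≈ 0.218.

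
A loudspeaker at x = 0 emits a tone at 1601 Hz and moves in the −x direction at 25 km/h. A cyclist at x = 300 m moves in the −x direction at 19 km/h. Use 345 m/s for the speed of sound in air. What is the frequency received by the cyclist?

1593 Hz

25 km/h = 6.944 m/s; 19 km/h = 5.278 m/s.
The observer lies on the +x side, so the source is heading away from the observer and the observer is heading toward the source.
With source receding and observer approaching, f' = f · (v + v_o)/(v + v_s).
f' = 1601 × (345 + 5.278)/(345 + 6.944) = 1601 × 350.28/351.94 ≈ 1593 Hz.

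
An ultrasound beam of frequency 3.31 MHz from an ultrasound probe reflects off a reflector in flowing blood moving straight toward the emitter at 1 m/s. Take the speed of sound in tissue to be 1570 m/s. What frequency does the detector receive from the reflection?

At the reflector in flowing blood (a moving observer), f₁ = f₀ · (v + u)/v = 3.31 × 1571/1570 ≈ 3.312 MHz.
The reflection then acts as a moving source: f₂ = f₁ · v/(v − u) ≈ 3.314 MHz.

3.314 MHz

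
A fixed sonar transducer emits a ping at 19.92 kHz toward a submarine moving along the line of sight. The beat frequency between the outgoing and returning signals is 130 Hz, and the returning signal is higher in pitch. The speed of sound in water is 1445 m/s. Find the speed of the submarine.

4.7 m/s

Double Doppler shift off a moving reflector: f₂ = f₀ · (v + u)/(v − u) (u > 0 toward emitter).
Returning signal is higher, so f₂ = f₀ + Δf = 19920 + 130 = 20050 Hz.
Rearranging, u = v · (f₂ − f₀)/(f₂ + f₀) = 1445 × 130/39970 ≈ 4.7 m/s.
So the submarine is moving at 4.7 m/s toward the emitter.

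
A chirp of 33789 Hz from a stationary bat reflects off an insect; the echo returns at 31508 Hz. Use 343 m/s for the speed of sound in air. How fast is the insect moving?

Double Doppler shift off a moving reflector: f₂ = f₀ · (v + u)/(v − u) (u > 0 toward emitter).
Rearranging, u = v · (f₂ − f₀)/(f₂ + f₀) = 343 × -2281/65297 ≈ -12.0 m/s.
So the insect is moving at 12.0 m/s away from the emitter.

12.0 m/s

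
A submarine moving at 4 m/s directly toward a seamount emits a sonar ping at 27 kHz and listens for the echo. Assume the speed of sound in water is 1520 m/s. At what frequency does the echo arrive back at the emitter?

27.1 kHz

The seamount receives the sound from a moving source: f₁ = f₀ · v/(v − v_e) = 27 × 1520/1516 ≈ 27.1 kHz.
On the return leg the submarine is a moving observer: f₂ = f₁ · (v + v_e)/v = 27.1 × 1524/1520 ≈ 27.1 kHz.
Equivalently f₂ = f₀ · (v + v_e)/(v − v_e).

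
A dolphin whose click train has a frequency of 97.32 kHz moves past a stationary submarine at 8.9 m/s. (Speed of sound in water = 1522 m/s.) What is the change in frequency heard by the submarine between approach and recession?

1.14 kHz

Approaching: f₁ = f · v/(v − v_s) = 97.32 × 1522/1513.1 ≈ 97.89 kHz.
Receding: f₂ = f · v/(v + v_s) = 97.32 × 1522/1530.9 ≈ 96.75 kHz.
Drop: f₁ − f₂ = 2f·v·v_s/(v² − v_s²) = 2 × 97.32 × 1522 × 8.9/(1522² − 8.9²) ≈ 1.14 kHz.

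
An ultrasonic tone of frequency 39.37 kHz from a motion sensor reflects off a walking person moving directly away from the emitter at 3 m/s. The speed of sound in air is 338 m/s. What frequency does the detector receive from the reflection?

38.7 kHz

At the walking person (a moving observer), f₁ = f₀ · (v − u)/v = 39.37 × 335/338 ≈ 39.0 kHz.
The reflection then acts as a moving source: f₂ = f₁ · v/(v + u) ≈ 38.7 kHz.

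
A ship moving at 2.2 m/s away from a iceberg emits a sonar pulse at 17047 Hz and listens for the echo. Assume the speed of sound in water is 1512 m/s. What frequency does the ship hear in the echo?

16997 Hz

The iceberg receives the sound from a moving source: f₁ = f₀ · v/(v + v_e) = 17047 × 1512/1514.2 ≈ 17022 Hz.
On the return leg the ship is a moving observer: f₂ = f₁ · (v − v_e)/v = 17022 × 1509.8/1512 ≈ 16997 Hz.
Equivalently f₂ = f₀ · (v − v_e)/(v + v_e).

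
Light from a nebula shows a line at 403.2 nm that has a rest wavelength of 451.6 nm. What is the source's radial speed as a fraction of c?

0.113c

λ'/λ₀ = 0.8928 < 1 (blueshift), so the source is approaching.
λ'/λ₀ = √((1 − β)/(1 + β)) for an approaching source ⇒ β = (1 − r²)/(1 + r²) with r = λ'/λ₀.
β = (1 − 0.7971)/(1 + 0.7971) ≈ 0.113.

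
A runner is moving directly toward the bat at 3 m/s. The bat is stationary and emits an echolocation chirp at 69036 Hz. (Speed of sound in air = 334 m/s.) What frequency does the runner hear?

69656 Hz

Moving observer, stationary source: f' = f · (v + v_o)/v.
f' = 69036 × (334 + 3)/334 = 69036 × 337/334 ≈ 69656 Hz.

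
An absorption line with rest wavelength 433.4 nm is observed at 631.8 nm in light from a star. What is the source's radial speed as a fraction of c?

0.360c

λ'/λ₀ = 1.4578 > 1 (redshift), so the source is receding.
λ'/λ₀ = √((1 + β)/(1 − β)) for a receding source ⇒ β = (r² − 1)/(r² + 1) with r = λ'/λ₀.
β = (2.1251 − 1)/(2.1251 + 1) ≈ 0.360.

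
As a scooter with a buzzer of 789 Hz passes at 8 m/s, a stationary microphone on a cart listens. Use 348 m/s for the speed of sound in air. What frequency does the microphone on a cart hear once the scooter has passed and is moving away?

Receding: f₂ = f · v/(v + v_s) = 789 × 348/356 ≈ 771 Hz.

771 Hz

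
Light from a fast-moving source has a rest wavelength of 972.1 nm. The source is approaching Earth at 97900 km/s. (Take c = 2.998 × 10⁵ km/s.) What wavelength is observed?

β = v/c = 97900/299800 = 0.3266.
Relativistic Doppler for wavelength: λ' = λ₀ · √((1 − β)/(1 + β)).
λ' = 972.1 × √(0.6734/1.3266) = 972.1 × 0.71251 ≈ 692.6 nm.

692.6 nm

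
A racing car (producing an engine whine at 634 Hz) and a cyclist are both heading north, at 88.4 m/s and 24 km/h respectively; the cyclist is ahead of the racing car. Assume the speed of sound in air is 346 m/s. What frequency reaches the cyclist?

835 Hz

24 km/h = 6.667 m/s.
The cyclist is ahead, so the racing car is moving toward it while the cyclist is moving away from the racing car.
Both move, so f' = f · (v − v_o)/(v − v_s).
f' = 634 × (346 − 6.667)/(346 − 88.4) = 634 × 339.33/257.6 ≈ 835 Hz.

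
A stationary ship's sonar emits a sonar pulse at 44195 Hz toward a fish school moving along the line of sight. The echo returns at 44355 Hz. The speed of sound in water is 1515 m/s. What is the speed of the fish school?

Double Doppler shift off a moving reflector: f₂ = f₀ · (v + u)/(v − u) (u > 0 toward emitter).
Rearranging, u = v · (f₂ − f₀)/(f₂ + f₀) = 1515 × 160/88550 ≈ 2.74 m/s.
So the fish school is moving at 2.74 m/s toward the emitter.

2.74 m/s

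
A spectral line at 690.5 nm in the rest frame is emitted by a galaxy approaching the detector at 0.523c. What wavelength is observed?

386.4 nm

Relativistic Doppler for wavelength: λ' = λ₀ · √((1 − β)/(1 + β)).
λ' = 690.5 × √(0.4770/1.5230) = 690.5 × 0.55964 ≈ 386.4 nm.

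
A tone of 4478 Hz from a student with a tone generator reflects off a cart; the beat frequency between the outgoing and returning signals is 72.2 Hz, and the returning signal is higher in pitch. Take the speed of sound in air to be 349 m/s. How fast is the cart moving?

Double Doppler shift off a moving reflector: f₂ = f₀ · (v + u)/(v − u) (u > 0 toward emitter).
Returning signal is higher, so f₂ = f₀ + Δf = 4478 + 72.2 = 4550.2 Hz.
Rearranging, u = v · (f₂ − f₀)/(f₂ + f₀) = 349 × 72.2/9028.2 ≈ 2.79 m/s.
So the cart is moving at 2.79 m/s toward the emitter.

2.79 m/s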